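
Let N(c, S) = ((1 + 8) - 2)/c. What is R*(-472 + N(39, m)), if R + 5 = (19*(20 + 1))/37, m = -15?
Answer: -3937814/1443 ≈ -2728.9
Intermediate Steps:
N(c, S) = 7/c (N(c, S) = (9 - 2)/c = 7/c)
R = 214/37 (R = -5 + (19*(20 + 1))/37 = -5 + (19*21)*(1/37) = -5 + 399*(1/37) = -5 + 399/37 = 214/37 ≈ 5.7838)
R*(-472 + N(39, m)) = 214*(-472 + 7/39)/37 = (214/37)*(-18401/39) = -3937814/1443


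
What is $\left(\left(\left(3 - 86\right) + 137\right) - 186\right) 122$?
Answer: $-16104$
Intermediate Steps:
$\left(\left(\left(3 - 86\right) + 137\right) - 186\right) 122 = \left(\left(-83 + 137\right) - 186\right) 122 = \left(54 - 186\right) 122 = \left(-132\right) 122 = -16104$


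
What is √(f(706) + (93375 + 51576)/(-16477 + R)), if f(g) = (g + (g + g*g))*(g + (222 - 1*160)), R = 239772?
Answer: √19140671796308363145/223295 ≈ 19593.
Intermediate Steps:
f(g) = (62 + g)*(g² + 2*g) (f(g) = (g + (g + g²))*(g + (222 - 160)) = (g² + 2*g)*(g + 62) = (g² + 2*g)*(62 + g) = (62 + g)*(g² + 2*g))
√(f(706) + (93375 + 51576)/(-16477 + R)) = √(706*(124 + 706² + 64*706) + (93375 + 51576)/(-16477 + 239772)) = √(706*(124 + 498436 + 45184) + 144951/223295) = √(706*543744 + 144951*(1/223295)) = √(383883264 + 144951/223295) = √(85719213579831/223295) = √19140671796308363145/223295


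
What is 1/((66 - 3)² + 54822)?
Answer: 1/58791 ≈ 1.7009e-5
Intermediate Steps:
1/((66 - 3)² + 54822) = 1/(63² + 54822) = 1/(3969 + 54822) = 1/58791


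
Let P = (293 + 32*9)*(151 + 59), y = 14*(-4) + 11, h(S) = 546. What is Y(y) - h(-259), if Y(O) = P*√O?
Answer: -546 + 366030*I*√5 ≈ -546.0 + 8.1847e+5*I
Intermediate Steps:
y = -45 (y = -56 + 11 = -45)
P = 122010 (P = (293 + 288)*210 = 581*210 = 122010)
Y(O) = 122010*√O
Y(y) - h(-259) = 122010*√(-45) - 1*546 = 122010*(3*I*√5) - 546 = 366030*I*√5 - 546 = -546 + 366030*I*√5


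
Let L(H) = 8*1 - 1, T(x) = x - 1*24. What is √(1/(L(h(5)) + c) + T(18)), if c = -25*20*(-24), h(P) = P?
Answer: I*√864996287/12007 ≈ 2.4495*I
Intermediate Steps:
c = 12000 (c = -500*(-24) = 12000)
T(x) = -24 + x (T(x) = x - 24 = -24 + x)
L(H) = 7 (L(H) = 8 - 1 = 7)
√(1/(L(h(5)) + c) + T(18)) = √(1/(7 + 12000) + (-24 + 18)) = √(1/12007 - 6) = √(-72041/12007) = I*√864996287/12007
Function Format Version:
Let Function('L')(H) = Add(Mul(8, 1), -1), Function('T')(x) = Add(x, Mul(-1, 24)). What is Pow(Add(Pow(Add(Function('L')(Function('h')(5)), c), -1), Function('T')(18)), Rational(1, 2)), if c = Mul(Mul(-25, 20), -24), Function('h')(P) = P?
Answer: Mul(Rational(1, 12007), I, Pow(864996287, Rational(1, 2))) ≈ Mul(2.4495, I)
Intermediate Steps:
c = 12000 (c = Mul(-500, -24) = 12000)
Function('T')(x) = Add(-24, x) (Function('T')(x) = Add(x, -24) = Add(-24, x))
Function('L')(H) = 7 (Function('L')(H) = Add(8, -1) = 7)
Pow(Add(Pow(Add(Function('L')(Function('h')(5)), c), -1), Function('T')(18)), Rational(1, 2)) = Pow(Add(Pow(Add(7, 12000), -1), Add(-24, 18)), Rational(1, 2)) = Pow(Add(Pow(12007, -1), -6), Rational(1, 2)) = Pow(Add(Rational(1, 12007), -6), Rational(1, 2)) = Pow(Rational(-72041, 12007), Rational(1, 2)) = Mul(Rational(1, 12007), I, Pow(864996287, Rational(1, 2)))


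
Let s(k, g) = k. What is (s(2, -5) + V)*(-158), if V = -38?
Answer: 5688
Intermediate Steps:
(s(2, -5) + V)*(-158) = (2 - 38)*(-158) = -36*(-158) = 5688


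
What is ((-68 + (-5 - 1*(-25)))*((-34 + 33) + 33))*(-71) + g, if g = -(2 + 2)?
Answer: 109052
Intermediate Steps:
g = -4 (g = -1*4 = -4)
((-68 + (-5 - 1*(-25)))*((-34 + 33) + 33))*(-71) + g = ((-68 + (-5 - 1*(-25)))*((-34 + 33) + 33))*(-71) - 4 = ((-68 + (-5 + 25))*(-1 + 33))*(-71) - 4 = ((-68 + 20)*32)*(-71) - 4 = -48*32*(-71) - 4 = -1536*(-71) - 4 = 109056 - 4 = 109052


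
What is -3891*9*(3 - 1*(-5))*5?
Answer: -1400760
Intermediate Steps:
-3891*9*(3 - 1*(-5))*5 = -3891*9*(3 + 5)*5 = -3891*9*8*5 = -280152*5 = -3891*360 = -1400760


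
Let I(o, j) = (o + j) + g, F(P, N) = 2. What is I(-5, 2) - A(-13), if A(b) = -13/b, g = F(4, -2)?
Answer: -2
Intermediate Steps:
g = 2
I(o, j) = 2 + j + o (I(o, j) = (o + j) + 2 = (j + o) + 2 = 2 + j + o)
I(-5, 2) - A(-13) = (2 + 2 - 5) - (-13)/(-13) = -1 - (-13)*(-1)/13 = -1 - 1*1 = -1 - 1 = -2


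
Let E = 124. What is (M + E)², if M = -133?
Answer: 81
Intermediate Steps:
(M + E)² = (-133 + 124)² = (-9)² = 81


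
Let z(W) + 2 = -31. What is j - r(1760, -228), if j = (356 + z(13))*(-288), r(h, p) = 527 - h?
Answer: -91791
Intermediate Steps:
z(W) = -33 (z(W) = -2 - 31 = -33)
j = -93024 (j = (356 - 33)*(-288) = 323*(-288) = -93024)
j - r(1760, -228) = -93024 - (527 - 1*1760) = -93024 - (527 - 1760) = -93024 - 1*(-1233) = -93024 + 1233 = -91791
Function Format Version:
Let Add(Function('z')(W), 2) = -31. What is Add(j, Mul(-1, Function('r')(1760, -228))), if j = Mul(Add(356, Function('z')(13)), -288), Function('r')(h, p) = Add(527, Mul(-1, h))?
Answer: -91791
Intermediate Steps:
Function('z')(W) = -33 (Function('z')(W) = Add(-2, -31) = -33)
j = -93024 (j = Mul(Add(356, -33), -288) = Mul(323, -288) = -93024)
Add(j, Mul(-1, Function('r')(1760, -228))) = Add(-93024, Mul(-1, Add(527, Mul(-1, 1760)))) = Add(-93024, Mul(-1, Add(527, -1760))) = Add(-93024, Mul(-1, -1233)) = Add(-93024, 1233) = -91791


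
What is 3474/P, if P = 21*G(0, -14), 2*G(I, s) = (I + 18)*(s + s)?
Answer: -193/294 ≈ -0.65646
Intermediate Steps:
G(I, s) = s*(18 + I) (G(I, s) = ((I + 18)*(s + s))/2 = ((18 + I)*(2*s))/2 = (2*s*(18 + I))/2 = s*(18 + I))
P = -5292 (P = 21*(-14*(18 + 0)) = 21*(-14*18) = 21*(-252) = -5292)
3474/P = 3474/(-5292) = 3474*(-1/5292) = -193/294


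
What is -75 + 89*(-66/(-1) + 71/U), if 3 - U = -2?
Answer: 35314/5 ≈ 7062.8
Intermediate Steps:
U = 5 (U = 3 - 1*(-2) = 3 + 2 = 5)
-75 + 89*(-66/(-1) + 71/U) = -75 + 89*(-66/(-1) + 71/5) = -75 + 89*(-66*(-1) + 71*(⅕)) = -75 + 89*(66 + 71/5) = -75 + 89*(401/5) = -75 + 35689/5 = 35314/5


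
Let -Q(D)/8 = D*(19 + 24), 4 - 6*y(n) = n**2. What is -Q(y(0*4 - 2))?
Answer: 0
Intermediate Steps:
y(n) = 2/3 - n**2/6
Q(D) = -344*D (Q(D) = -8*D*(19 + 24) = -8*D*43 = -344*D)
-Q(y(0*4 - 2)) = -(-344)*(2/3 - (0*4 - 2)**2/6) = -(-344)*(2/3 - (0 - 2)**2/6) = -(-344)*(2/3 - 1/6*(-2)**2) = -(-344)*(2/3 - 1/6*4) = -(-344)*(2/3 - 2/3) = -(-344)*0 = -1*0 = 0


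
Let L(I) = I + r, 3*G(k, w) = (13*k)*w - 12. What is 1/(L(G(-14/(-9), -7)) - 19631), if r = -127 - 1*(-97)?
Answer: -27/532229 ≈ -5.0730e-5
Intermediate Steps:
G(k, w) = -4 + 13*k*w/3 (G(k, w) = ((13*k)*w - 12)/3 = (13*k*w - 12)/3 = (-12 + 13*k*w)/3 = -4 + 13*k*w/3)
r = -30 (r = -127 + 97 = -30)
L(I) = -30 + I (L(I) = I - 30 = -30 + I)
1/(L(G(-14/(-9), -7)) - 19631) = 1/((-30 + (-4 + (13/3)*(-14/(-9))*(-7))) - 19631) = 1/((-30 + (-4 + (13/3)*(-14*(-⅑))*(-7))) - 19631) = 1/((-30 + (-4 + (13/3)*(14/9)*(-7))) - 19631) = 1/((-30 + (-4 - 1274/27)) - 19631) = 1/((-30 - 1382/27) - 19631) = 1/(-2192/27 - 19631) = 1/(-532229/27) = -27/532229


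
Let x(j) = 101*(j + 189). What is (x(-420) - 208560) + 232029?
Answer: 138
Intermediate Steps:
x(j) = 19089 + 101*j (x(j) = 101*(189 + j) = 19089 + 101*j)
(x(-420) - 208560) + 232029 = ((19089 + 101*(-420)) - 208560) + 232029 = ((19089 - 42420) - 208560) + 232029 = (-23331 - 208560) + 232029 = -231891 + 232029 = 138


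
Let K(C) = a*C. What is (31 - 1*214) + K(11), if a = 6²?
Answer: 213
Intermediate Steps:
a = 36
K(C) = 36*C
(31 - 1*214) + K(11) = (31 - 1*214) + 36*11 = (31 - 214) + 396 = -183 + 396 = 213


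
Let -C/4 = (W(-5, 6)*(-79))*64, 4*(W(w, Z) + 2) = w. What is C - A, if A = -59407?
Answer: -6321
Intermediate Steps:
W(w, Z) = -2 + w/4
C = -65728 (C = -4*(-2 + (¼)*(-5))*(-79)*64 = -4*(-2 - 5/4)*(-79)*64 = -4*(-13/4*(-79))*64 = -1027*64 = -4*16432 = -65728)
C - A = -65728 - 1*(-59407) = -65728 + 59407 = -6321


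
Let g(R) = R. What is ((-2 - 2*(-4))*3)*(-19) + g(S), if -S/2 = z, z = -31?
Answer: -280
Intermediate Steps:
S = 62 (S = -2*(-31) = 62)
((-2 - 2*(-4))*3)*(-19) + g(S) = ((-2 - 2*(-4))*3)*(-19) + 62 = ((-2 + 8)*3)*(-19) + 62 = (6*3)*(-19) + 62 = 18*(-19) + 62 = -342 + 62 = -280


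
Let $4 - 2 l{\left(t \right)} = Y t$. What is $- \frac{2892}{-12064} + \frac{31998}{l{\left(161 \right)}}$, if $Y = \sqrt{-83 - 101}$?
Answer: $\frac{527547723}{1798093960} + \frac{2575839 i \sqrt{46}}{596185} \approx 0.29339 + 29.303 i$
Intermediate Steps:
$Y = 2 i \sqrt{46}$ ($Y = \sqrt{-184} = 2 i \sqrt{46} \approx 13.565 i$)
$l{\left(t \right)} = 2 - i t \sqrt{46}$ ($l{\left(t \right)} = 2 - \frac{2 i \sqrt{46} t}{2} = 2 - \frac{2 i t \sqrt{46}}{2} = 2 - i t \sqrt{46}$)
$- \frac{2892}{-12064} + \frac{31998}{l{\left(161 \right)}} = - \frac{2892}{-12064} + \frac{31998}{2 - i 161 \sqrt{46}} = \left(-2892\right) \left(- \frac{1}{12064}\right) + \frac{31998}{2 - 161 i \sqrt{46}} = \frac{723}{3016} + \frac{31998}{2 - 161 i \sqrt{46}}$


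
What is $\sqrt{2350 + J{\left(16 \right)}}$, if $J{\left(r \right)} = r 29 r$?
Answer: $3 \sqrt{1086} \approx 98.864$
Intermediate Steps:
$J{\left(r \right)} = 29 r^{2}$
$\sqrt{2350 + J{\left(16 \right)}} = \sqrt{2350 + 29 \cdot 16^{2}} = \sqrt{2350 + 29 \cdot 256} = \sqrt{2350 + 7424} = \sqrt{9774} = 3 \sqrt{1086}$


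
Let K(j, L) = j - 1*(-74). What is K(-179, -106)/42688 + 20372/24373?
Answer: 867080771/1040434624 ≈ 0.83338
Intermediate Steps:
K(j, L) = 74 + j (K(j, L) = j + 74 = 74 + j)
K(-179, -106)/42688 + 20372/24373 = (74 - 179)/42688 + 20372/24373 = -105*1/42688 + 20372*(1/24373) = -105/42688 + 20372/24373 = 867080771/1040434624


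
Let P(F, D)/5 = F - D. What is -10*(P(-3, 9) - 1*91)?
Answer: 1510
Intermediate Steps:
P(F, D) = -5*D + 5*F (P(F, D) = 5*(F - D) = -5*D + 5*F)
-10*(P(-3, 9) - 1*91) = -10*((-5*9 + 5*(-3)) - 1*91) = -10*((-45 - 15) - 91) = -10*(-60 - 91) = -10*(-151) = 1510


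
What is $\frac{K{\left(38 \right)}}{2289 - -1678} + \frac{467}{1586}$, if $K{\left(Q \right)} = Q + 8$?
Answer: $\frac{1925545}{6291662} \approx 0.30605$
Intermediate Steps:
$K{\left(Q \right)} = 8 + Q$
$\frac{K{\left(38 \right)}}{2289 - -1678} + \frac{467}{1586} = \frac{8 + 38}{2289 - -1678} + \frac{467}{1586} = \frac{46}{2289 + 1678} + 467 \cdot \frac{1}{1586} = \frac{46}{3967} + \frac{467}{1586} = \frac{1925545}{6291662}$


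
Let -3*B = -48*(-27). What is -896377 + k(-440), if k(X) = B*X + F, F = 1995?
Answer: -704302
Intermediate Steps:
B = -432 (B = -(-16)*(-27) = -⅓*1296 = -432)
k(X) = 1995 - 432*X (k(X) = -432*X + 1995 = 1995 - 432*X)
-896377 + k(-440) = -896377 + (1995 - 432*(-440)) = -896377 + (1995 + 190080) = -896377 + 192075 = -704302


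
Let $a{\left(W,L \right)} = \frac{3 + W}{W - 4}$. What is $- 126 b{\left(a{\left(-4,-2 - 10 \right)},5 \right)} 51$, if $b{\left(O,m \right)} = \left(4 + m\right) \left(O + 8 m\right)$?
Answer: $- \frac{9282357}{4} \approx -2.3206 \cdot 10^{6}$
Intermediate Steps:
$a{\left(W,L \right)} = \frac{3 + W}{-4 + W}$
$- 126 b{\left(a{\left(-4,-2 - 10 \right)},5 \right)} 51 = - 126 \left(4 \frac{3 - 4}{-4 - 4} + 8 \cdot 5^{2} + 32 \cdot 5 + \frac{3 - 4}{-4 - 4} \cdot 5\right) 51 = - 126 \left(4 \frac{1}{-8} \left(-1\right) + 8 \cdot 25 + 160 + \frac{1}{-8} \left(-1\right) 5\right) 51 = - 126 \left(4 \left(\left(- \frac{1}{8}\right) \left(-1\right)\right) + 200 + 160 + \left(- \frac{1}{8}\right) \left(-1\right) 5\right) 51 = - 126 \left(4 \cdot \frac{1}{8} + 200 + 160 + \frac{1}{8} \cdot 5\right) 51 = - 126 \left(\frac{1}{2} + 200 + 160 + \frac{5}{8}\right) 51 = \left(-126\right) \frac{2889}{8} \cdot 51 = \left(- \frac{182007}{4}\right) 51 = - \frac{9282357}{4}$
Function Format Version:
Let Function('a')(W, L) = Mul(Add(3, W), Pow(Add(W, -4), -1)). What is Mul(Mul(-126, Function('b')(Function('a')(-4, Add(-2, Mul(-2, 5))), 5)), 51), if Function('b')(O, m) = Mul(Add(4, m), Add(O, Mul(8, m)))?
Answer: Rational(-9282357, 4) ≈ -2.3206e+6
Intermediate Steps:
Function('a')(W, L) = Mul(Pow(Add(-4, W), -1), Add(3, W)) (Function('a')(W, L) = Mul(Add(3, W), Pow(Add(-4, W), -1)) = Mul(Pow(Add(-4, W), -1), Add(3, W)))
Mul(Mul(-126, Function('b')(Function('a')(-4, Add(-2, Mul(-2, 5))), 5)), 51) = Mul(Mul(-126, Add(Mul(4, Mul(Pow(Add(-4, -4), -1), Add(3, -4))), Mul(8, Pow(5, 2)), Mul(32, 5), Mul(Mul(Pow(Add(-4, -4), -1), Add(3, -4)), 5))), 51) = Mul(Mul(-126, Add(Mul(4, Mul(Pow(-8, -1), -1)), Mul(8, 25), 160, Mul(Mul(Pow(-8, -1), -1), 5))), 51) = Mul(Mul(-126, Add(Mul(4, Mul(Rational(-1, 8), -1)), 200, 160, Mul(Mul(Rational(-1, 8), -1), 5))), 51) = Mul(Mul(-126, Add(Mul(4, Rational(1, 8)), 200, 160, Mul(Rational(1, 8), 5))), 51) = Mul(Mul(-126, Add(Rational(1, 2), 200, 160, Rational(5, 8))), 51) = Mul(Mul(-126, Rational(2889, 8)), 51) = Mul(Rational(-182007, 4), 51) = Rational(-9282357, 4)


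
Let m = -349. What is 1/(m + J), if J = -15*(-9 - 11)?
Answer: -1/49 ≈ -0.020408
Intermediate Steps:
J = 300 (J = -15*(-20) = 300)
1/(m + J) = 1/(-349 + 300) = 1/(-49) = -1/49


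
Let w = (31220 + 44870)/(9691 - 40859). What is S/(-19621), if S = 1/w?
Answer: 15584/746480945 ≈ 2.0877e-5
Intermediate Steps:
w = -38045/15584 (w = 76090/(-31168) = 76090*(-1/31168) = -38045/15584 ≈ -2.4413)
S = -15584/38045 (S = 1/(-38045/15584) = -15584/38045 ≈ -0.40962)
S/(-19621) = -15584/38045/(-19621) = -15584/38045*(-1/19621) = 15584/746480945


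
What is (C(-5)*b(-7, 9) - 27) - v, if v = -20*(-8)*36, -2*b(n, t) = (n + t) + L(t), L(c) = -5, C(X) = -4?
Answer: -5793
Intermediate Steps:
b(n, t) = 5/2 - n/2 - t/2 (b(n, t) = -((n + t) - 5)/2 = -(-5 + n + t)/2 = 5/2 - n/2 - t/2)
v = 5760 (v = 160*36 = 5760)
(C(-5)*b(-7, 9) - 27) - v = (-4*(5/2 - ½*(-7) - ½*9) - 27) - 1*5760 = (-4*(5/2 + 7/2 - 9/2) - 27) - 5760 = (-4*3/2 - 27) - 5760 = (-6 - 27) - 5760 = -33 - 5760 = -5793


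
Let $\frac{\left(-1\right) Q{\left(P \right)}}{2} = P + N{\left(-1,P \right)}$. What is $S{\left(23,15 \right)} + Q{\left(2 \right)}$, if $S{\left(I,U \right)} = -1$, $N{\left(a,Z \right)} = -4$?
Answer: $3$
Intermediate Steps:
$Q{\left(P \right)} = 8 - 2 P$ ($Q{\left(P \right)} = - 2 \left(P - 4\right) = - 2 \left(-4 + P\right) = 8 - 2 P$)
$S{\left(23,15 \right)} + Q{\left(2 \right)} = -1 + \left(8 - 4\right) = -1 + 4 = 3$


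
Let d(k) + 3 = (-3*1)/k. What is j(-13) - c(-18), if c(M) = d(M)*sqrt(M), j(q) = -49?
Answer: -49 + 17*I*sqrt(2)/2 ≈ -49.0 + 12.021*I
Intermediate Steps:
d(k) = -3 - 3/k (d(k) = -3 + (-3*1)/k = -3 - 3/k)
c(M) = sqrt(M)*(-3 - 3/M) (c(M) = (-3 - 3/M)*sqrt(M) = sqrt(M)*(-3 - 3/M))
j(-13) - c(-18) = -49 - 3*(-1 - 1*(-18))/sqrt(-18) = -49 - 3*(-I*sqrt(2)/6)*(-1 + 18) = -49 - 3*(-I*sqrt(2)/6)*17 = -49 - (-17)*I*sqrt(2)/2 = -49 + 17*I*sqrt(2)/2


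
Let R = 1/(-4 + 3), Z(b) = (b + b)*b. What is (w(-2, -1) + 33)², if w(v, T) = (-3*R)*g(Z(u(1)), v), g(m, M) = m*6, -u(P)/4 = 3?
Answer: 27217089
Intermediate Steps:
u(P) = -12 (u(P) = -4*3 = -12)
Z(b) = 2*b² (Z(b) = (2*b)*b = 2*b²)
R = -1 (R = 1/(-1) = -1)
g(m, M) = 6*m
w(v, T) = 5184 (w(v, T) = (-3*(-1))*(6*(2*(-12)²)) = 3*(6*(2*144)) = 3*(6*288) = 3*1728 = 5184)
(w(-2, -1) + 33)² = (5184 + 33)² = 5217² = 27217089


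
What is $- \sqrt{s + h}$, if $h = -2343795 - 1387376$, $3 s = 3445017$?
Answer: $- 4 i \sqrt{161427} \approx - 1607.1 i$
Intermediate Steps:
$s = 1148339$ ($s = \frac{1}{3} \cdot 3445017 = 1148339$)
$h = -3731171$
$- \sqrt{s + h} = - \sqrt{1148339 - 3731171} = - \sqrt{-2582832} = - 4 i \sqrt{161427}$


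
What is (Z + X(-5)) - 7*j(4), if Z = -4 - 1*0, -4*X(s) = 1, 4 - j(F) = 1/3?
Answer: -359/12 ≈ -29.917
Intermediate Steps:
j(F) = 11/3 (j(F) = 4 - 1/3 = 11/3)
X(s) = -1/4 (X(s) = -1/4*1 = -1/4)
Z = -4 (Z = -4 + 0 = -4)
(Z + X(-5)) - 7*j(4) = (-4 - 1/4) - 7*11/3 = -17/4 - 77/3 = -359/12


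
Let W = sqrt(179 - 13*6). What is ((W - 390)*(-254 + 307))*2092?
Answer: -43241640 + 110876*sqrt(101) ≈ -4.2127e+7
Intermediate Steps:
W = sqrt(101) (W = sqrt(179 - 78) = sqrt(101) ≈ 10.050)
((W - 390)*(-254 + 307))*2092 = ((sqrt(101) - 390)*(-254 + 307))*2092 = ((-390 + sqrt(101))*53)*2092 = (-20670 + 53*sqrt(101))*2092 = -43241640 + 110876*sqrt(101)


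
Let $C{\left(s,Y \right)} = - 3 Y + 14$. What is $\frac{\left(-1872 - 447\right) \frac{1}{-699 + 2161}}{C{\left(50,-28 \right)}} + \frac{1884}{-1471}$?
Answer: $- \frac{273343233}{210758996} \approx -1.2969$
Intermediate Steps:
$C{\left(s,Y \right)} = 14 - 3 Y$
$\frac{\left(-1872 - 447\right) \frac{1}{-699 + 2161}}{C{\left(50,-28 \right)}} + \frac{1884}{-1471} = \frac{\left(-1872 - 447\right) \frac{1}{-699 + 2161}}{14 - -84} + \frac{1884}{-1471} = \frac{\left(-2319\right) \frac{1}{1462}}{14 + 84} + 1884 \left(- \frac{1}{1471}\right) = \frac{\left(-2319\right) \frac{1}{1462}}{98} - \frac{1884}{1471} = \left(- \frac{2319}{1462}\right) \frac{1}{98} - \frac{1884}{1471} = - \frac{2319}{143276} - \frac{1884}{1471} = - \frac{273343233}{210758996}$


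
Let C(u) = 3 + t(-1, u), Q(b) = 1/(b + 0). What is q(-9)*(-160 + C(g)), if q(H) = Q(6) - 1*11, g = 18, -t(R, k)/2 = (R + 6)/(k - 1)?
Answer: 58045/34 ≈ 1707.2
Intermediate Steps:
Q(b) = 1/b
t(R, k) = -2*(6 + R)/(-1 + k) (t(R, k) = -2*(R + 6)/(k - 1) = -2*(6 + R)/(-1 + k))
q(H) = -65/6 (q(H) = 1/6 - 1*11 = ⅙ - 11 = -65/6)
C(u) = 3 - 10/(-1 + u) (C(u) = 3 + 2*(-6 - 1*(-1))/(-1 + u) = 3 + 2*(-6 + 1)/(-1 + u) = 3 + 2*(-5)/(-1 + u) = 3 - 10/(-1 + u))
q(-9)*(-160 + C(g)) = -65*(-160 + (-13 + 3*18)/(-1 + 18))/6 = -65*(-160 + (-13 + 54)/17)/6 = -65*(-160 + (1/17)*41)/6 = -65*(-160 + 41/17)/6 = -65/6*(-2679/17) = 58045/34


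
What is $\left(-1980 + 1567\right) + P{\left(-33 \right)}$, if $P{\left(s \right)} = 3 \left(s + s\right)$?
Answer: $-611$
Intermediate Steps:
$P{\left(s \right)} = 6 s$ ($P{\left(s \right)} = 3 \cdot 2 s = 6 s$)
$\left(-1980 + 1567\right) + P{\left(-33 \right)} = \left(-1980 + 1567\right) + 6 \left(-33\right) = -413 - 198 = -611$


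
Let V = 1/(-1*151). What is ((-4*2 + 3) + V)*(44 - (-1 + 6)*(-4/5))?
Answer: -36288/151 ≈ -240.32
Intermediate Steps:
V = -1/151 (V = 1/(-151) = -1/151 ≈ -0.0066225)
((-4*2 + 3) + V)*(44 - (-1 + 6)*(-4/5)) = ((-4*2 + 3) - 1/151)*(44 - (-1 + 6)*(-4/5)) = ((-8 + 3) - 1/151)*(44 - 5*(-4*1/5)) = (-5 - 1/151)*(44 - 5*(-4)/5) = -756*(44 - 1*(-4))/151 = -756*(44 + 4)/151 = -756/151*48 = -36288/151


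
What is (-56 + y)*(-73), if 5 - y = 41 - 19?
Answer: 5329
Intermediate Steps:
y = -17 (y = 5 - (41 - 19) = 5 - 1*22 = 5 - 22 = -17)
(-56 + y)*(-73) = (-56 - 17)*(-73) = -73*(-73) = 5329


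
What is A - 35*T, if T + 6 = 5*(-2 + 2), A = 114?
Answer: 324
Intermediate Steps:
T = -6 (T = -6 + 5*(-2 + 2) = -6 + 5*0 = -6 + 0 = -6)
A - 35*T = 114 - 35*(-6) = 114 + 210 = 324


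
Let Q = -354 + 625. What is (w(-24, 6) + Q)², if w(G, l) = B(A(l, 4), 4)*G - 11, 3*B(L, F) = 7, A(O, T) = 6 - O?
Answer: 41616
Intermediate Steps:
B(L, F) = 7/3 (B(L, F) = (⅓)*7 = 7/3)
w(G, l) = -11 + 7*G/3 (w(G, l) = 7*G/3 - 11 = -11 + 7*G/3)
Q = 271
(w(-24, 6) + Q)² = ((-11 + (7/3)*(-24)) + 271)² = ((-11 - 56) + 271)² = (-67 + 271)² = 204² = 41616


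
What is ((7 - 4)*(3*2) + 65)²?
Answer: 6889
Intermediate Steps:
((7 - 4)*(3*2) + 65)² = (3*6 + 65)² = (18 + 65)² = 83² = 6889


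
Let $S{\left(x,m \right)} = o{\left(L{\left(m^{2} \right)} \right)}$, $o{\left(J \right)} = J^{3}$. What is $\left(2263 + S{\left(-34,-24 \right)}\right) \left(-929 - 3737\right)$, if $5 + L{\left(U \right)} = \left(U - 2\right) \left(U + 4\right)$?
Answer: $-172164983258413201908$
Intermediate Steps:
$L{\left(U \right)} = -5 + \left(-2 + U\right) \left(4 + U\right)$ ($L{\left(U \right)} = -5 + \left(U - 2\right) \left(U + 4\right) = -5 + \left(-2 + U\right) \left(4 + U\right)$)
$S{\left(x,m \right)} = \left(-13 + m^{4} + 2 m^{2}\right)^{3}$ ($S{\left(x,m \right)} = \left(-13 + \left(m^{2}\right)^{2} + 2 m^{2}\right)^{3} = \left(-13 + m^{4} + 2 m^{2}\right)^{3}$)
$\left(2263 + S{\left(-34,-24 \right)}\right) \left(-929 - 3737\right) = \left(2263 + \left(-13 + \left(-24\right)^{4} + 2 \left(-24\right)^{2}\right)^{3}\right) \left(-929 - 3737\right) = \left(2263 + \left(-13 + 331776 + 2 \cdot 576\right)^{3}\right) \left(-4666\right) = \left(2263 + \left(-13 + 331776 + 1152\right)^{3}\right) \left(-4666\right) = \left(2263 + 332915^{3}\right) \left(-4666\right) = \left(2263 + 36897767522160875\right) \left(-4666\right) = 36897767522163138 \left(-4666\right) = -172164983258413201908$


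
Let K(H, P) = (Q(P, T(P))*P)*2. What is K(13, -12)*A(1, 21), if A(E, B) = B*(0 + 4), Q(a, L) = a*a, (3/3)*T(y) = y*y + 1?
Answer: -290304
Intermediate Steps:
T(y) = 1 + y**2 (T(y) = y*y + 1 = y**2 + 1 = 1 + y**2)
Q(a, L) = a**2
K(H, P) = 2*P**3 (K(H, P) = (P**2*P)*2 = P**3*2 = 2*P**3)
A(E, B) = 4*B (A(E, B) = B*4 = 4*B)
K(13, -12)*A(1, 21) = (2*(-12)**3)*(4*21) = (2*(-1728))*84 = -3456*84 = -290304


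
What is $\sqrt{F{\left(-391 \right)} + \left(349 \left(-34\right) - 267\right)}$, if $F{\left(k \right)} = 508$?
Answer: $5 i \sqrt{465} \approx 107.82 i$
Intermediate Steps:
$\sqrt{F{\left(-391 \right)} + \left(349 \left(-34\right) - 267\right)} = \sqrt{508 + \left(349 \left(-34\right) - 267\right)} = \sqrt{508 - 12133} = \sqrt{-11625} = 5 i \sqrt{465}$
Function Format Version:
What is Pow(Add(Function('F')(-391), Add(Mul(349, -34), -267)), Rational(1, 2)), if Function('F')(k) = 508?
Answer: Mul(5, I, Pow(465, Rational(1, 2))) ≈ Mul(107.82, I)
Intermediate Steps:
Pow(Add(Function('F')(-391), Add(Mul(349, -34), -267)), Rational(1, 2)) = Pow(Add(508, Add(Mul(349, -34), -267)), Rational(1, 2)) = Pow(Add(508, Add(-11866, -267)), Rational(1, 2)) = Pow(Add(508, -12133), Rational(1, 2)) = Pow(-11625, Rational(1, 2)) = Mul(5, I, Pow(465, Rational(1, 2)))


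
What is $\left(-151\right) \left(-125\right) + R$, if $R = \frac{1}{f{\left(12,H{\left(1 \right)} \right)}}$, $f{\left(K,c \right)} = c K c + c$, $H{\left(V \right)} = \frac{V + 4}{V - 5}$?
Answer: $\frac{660627}{35} \approx 18875.0$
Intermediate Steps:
$H{\left(V \right)} = \frac{4 + V}{-5 + V}$
$f{\left(K,c \right)} = c + K c^{2}$ ($f{\left(K,c \right)} = K c c + c = K c^{2} + c = c + K c^{2}$)
$R = \frac{2}{35}$ ($R = \frac{1}{\frac{4 + 1}{-5 + 1} \left(1 + 12 \frac{4 + 1}{-5 + 1}\right)} = \frac{1}{\frac{1}{-4} \cdot 5 \left(1 + 12 \frac{1}{-4} \cdot 5\right)} = \frac{1}{\left(- \frac{1}{4}\right) 5 \left(1 + 12 \left(\left(- \frac{1}{4}\right) 5\right)\right)} = \frac{1}{\left(- \frac{5}{4}\right) \left(1 + 12 \left(- \frac{5}{4}\right)\right)} = \frac{1}{\left(- \frac{5}{4}\right) \left(1 - 15\right)} = \frac{1}{\left(- \frac{5}{4}\right) \left(-14\right)} = \frac{1}{\frac{35}{2}} = \frac{2}{35} \approx 0.057143$)
$\left(-151\right) \left(-125\right) + R = \left(-151\right) \left(-125\right) + \frac{2}{35} = 18875 + \frac{2}{35} = \frac{660627}{35}$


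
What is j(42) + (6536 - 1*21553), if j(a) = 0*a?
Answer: -15017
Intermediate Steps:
j(a) = 0
j(42) + (6536 - 1*21553) = 0 + (6536 - 1*21553) = 0 + (6536 - 21553) = 0 - 15017 = -15017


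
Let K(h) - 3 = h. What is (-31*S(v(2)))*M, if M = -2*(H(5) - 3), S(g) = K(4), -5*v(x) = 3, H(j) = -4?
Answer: -3038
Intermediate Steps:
K(h) = 3 + h
v(x) = -⅗ (v(x) = -⅕*3 = -⅗)
S(g) = 7 (S(g) = 3 + 4 = 7)
M = 14 (M = -2*(-4 - 3) = -2*(-7) = 14)
(-31*S(v(2)))*M = -31*7*14 = -217*14 = -3038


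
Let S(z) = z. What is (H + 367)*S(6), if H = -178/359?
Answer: 789450/359 ≈ 2199.0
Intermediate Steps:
H = -178/359 (H = -178*1/359 = -178/359 ≈ -0.49582)
(H + 367)*S(6) = (-178/359 + 367)*6 = (131575/359)*6 = 789450/359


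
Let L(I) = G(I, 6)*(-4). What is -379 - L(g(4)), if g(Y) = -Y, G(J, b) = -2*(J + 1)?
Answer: -355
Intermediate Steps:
G(J, b) = -2 - 2*J (G(J, b) = -2*(1 + J) = -2 - 2*J)
L(I) = 8 + 8*I (L(I) = (-2 - 2*I)*(-4) = 8 + 8*I)
-379 - L(g(4)) = -379 - (8 + 8*(-1*4)) = -379 - (8 + 8*(-4)) = -379 - (8 - 32) = -379 - 1*(-24) = -379 + 24 = -355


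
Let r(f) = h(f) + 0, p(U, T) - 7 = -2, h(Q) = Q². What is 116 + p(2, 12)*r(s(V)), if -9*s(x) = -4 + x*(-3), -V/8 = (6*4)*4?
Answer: 26459396/81 ≈ 3.2666e+5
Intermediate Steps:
V = -768 (V = -8*6*4*4 = -192*4 = -8*96 = -768)
p(U, T) = 5 (p(U, T) = 7 - 2 = 5)
s(x) = 4/9 + x/3 (s(x) = -(-4 + x*(-3))/9 = -(-4 - 3*x)/9 = 4/9 + x/3)
r(f) = f² (r(f) = f² + 0 = f²)
116 + p(2, 12)*r(s(V)) = 116 + 5*(4/9 + (⅓)*(-768))² = 116 + 5*(4/9 - 256)² = 116 + 5*(-2300/9)² = 116 + 5*(5290000/81) = 116 + 26450000/81 = 26459396/81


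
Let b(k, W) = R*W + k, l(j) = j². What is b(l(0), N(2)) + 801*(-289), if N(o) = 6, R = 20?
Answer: -231369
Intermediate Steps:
b(k, W) = k + 20*W (b(k, W) = 20*W + k = k + 20*W)
b(l(0), N(2)) + 801*(-289) = (0² + 20*6) + 801*(-289) = (0 + 120) - 231489 = 120 - 231489 = -231369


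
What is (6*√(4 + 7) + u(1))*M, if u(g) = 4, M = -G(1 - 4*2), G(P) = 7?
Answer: -28 - 42*√11 ≈ -167.30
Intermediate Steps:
M = -7 (M = -1*7 = -7)
(6*√(4 + 7) + u(1))*M = (6*√(4 + 7) + 4)*(-7) = (6*√11 + 4)*(-7) = (4 + 6*√11)*(-7) = -28 - 42*√11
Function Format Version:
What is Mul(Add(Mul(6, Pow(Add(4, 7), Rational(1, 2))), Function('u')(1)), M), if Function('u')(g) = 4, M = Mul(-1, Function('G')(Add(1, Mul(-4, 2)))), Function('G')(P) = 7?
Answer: Add(-28, Mul(-42, Pow(11, Rational(1, 2)))) ≈ -167.30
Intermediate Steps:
M = -7 (M = Mul(-1, 7) = -7)
Mul(Add(Mul(6, Pow(Add(4, 7), Rational(1, 2))), Function('u')(1)), M) = Mul(Add(Mul(6, Pow(Add(4, 7), Rational(1, 2))), 4), -7) = Mul(Add(Mul(6, Pow(11, Rational(1, 2))), 4), -7) = Mul(Add(4, Mul(6, Pow(11, Rational(1, 2)))), -7) = Add(-28, Mul(-42, Pow(11, Rational(1, 2))))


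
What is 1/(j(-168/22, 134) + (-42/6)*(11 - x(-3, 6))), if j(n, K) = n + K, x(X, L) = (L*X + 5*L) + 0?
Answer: 11/1467 ≈ 0.0074983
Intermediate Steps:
x(X, L) = 5*L + L*X (x(X, L) = (5*L + L*X) + 0 = 5*L + L*X)
j(n, K) = K + n
1/(j(-168/22, 134) + (-42/6)*(11 - x(-3, 6))) = 1/((134 - 168/22) + (-42/6)*(11 - 6*(5 - 3))) = 1/((134 - 168*1/22) + (-42*⅙)*(11 - 6*2)) = 1/((134 - 84/11) - 7*(11 - 1*12)) = 1/(1390/11 - 7*(11 - 12)) = 1/(1390/11 - 7*(-1)) = 1/(1390/11 + 7) = 1/(1467/11) = 11/1467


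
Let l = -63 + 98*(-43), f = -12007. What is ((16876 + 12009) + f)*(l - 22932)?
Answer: -459233502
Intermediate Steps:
l = -4277 (l = -63 - 4214 = -4277)
((16876 + 12009) + f)*(l - 22932) = ((16876 + 12009) - 12007)*(-4277 - 22932) = (28885 - 12007)*(-27209) = 16878*(-27209) = -459233502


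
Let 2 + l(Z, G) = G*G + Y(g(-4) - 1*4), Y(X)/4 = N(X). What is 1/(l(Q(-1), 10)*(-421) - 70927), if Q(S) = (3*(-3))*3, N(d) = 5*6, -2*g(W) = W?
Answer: -1/162705 ≈ -6.1461e-6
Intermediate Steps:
g(W) = -W/2
N(d) = 30
Y(X) = 120 (Y(X) = 4*30 = 120)
Q(S) = -27 (Q(S) = -9*3 = -27)
l(Z, G) = 118 + G**2 (l(Z, G) = -2 + (G*G + 120) = -2 + (G**2 + 120) = -2 + (120 + G**2) = 118 + G**2)
1/(l(Q(-1), 10)*(-421) - 70927) = 1/((118 + 10**2)*(-421) - 70927) = 1/((118 + 100)*(-421) - 70927) = 1/(218*(-421) - 70927) = 1/(-91778 - 70927) = 1/(-162705) = -1/162705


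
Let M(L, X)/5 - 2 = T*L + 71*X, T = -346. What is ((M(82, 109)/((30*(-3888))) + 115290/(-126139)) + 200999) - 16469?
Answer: 180997488076783/980856864 ≈ 1.8453e+5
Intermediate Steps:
M(L, X) = 10 - 1730*L + 355*X (M(L, X) = 10 + 5*(-346*L + 71*X) = 10 + (-1730*L + 355*X) = 10 - 1730*L + 355*X)
((M(82, 109)/((30*(-3888))) + 115290/(-126139)) + 200999) - 16469 = (((10 - 1730*82 + 355*109)/((30*(-3888))) + 115290/(-126139)) + 200999) - 16469 = (((10 - 141860 + 38695)/(-116640) + 115290*(-1/126139)) + 200999) - 16469 = ((-103155*(-1/116640) - 115290/126139) + 200999) - 16469 = ((6877/7776 - 115290/126139) + 200999) - 16469 = (-29037137/980856864 + 200999) - 16469 = 197151219769999/980856864 - 16469 = 180997488076783/980856864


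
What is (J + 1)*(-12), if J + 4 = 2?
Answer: 12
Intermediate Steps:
J = -2 (J = -4 + 2 = -2)
(J + 1)*(-12) = (-2 + 1)*(-12) = -1*(-12) = 12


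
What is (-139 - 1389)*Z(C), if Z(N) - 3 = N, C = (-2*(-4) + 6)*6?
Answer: -132936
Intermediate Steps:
C = 84 (C = (8 + 6)*6 = 14*6 = 84)
Z(N) = 3 + N
(-139 - 1389)*Z(C) = (-139 - 1389)*(3 + 84) = -1528*87 = -132936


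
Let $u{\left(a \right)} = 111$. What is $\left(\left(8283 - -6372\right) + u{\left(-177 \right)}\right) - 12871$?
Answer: $1895$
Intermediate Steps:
$\left(\left(8283 - -6372\right) + u{\left(-177 \right)}\right) - 12871 = \left(\left(8283 - -6372\right) + 111\right) - 12871 = \left(\left(8283 + 6372\right) + 111\right) - 12871 = \left(14655 + 111\right) - 12871 = 14766 - 12871 = 1895$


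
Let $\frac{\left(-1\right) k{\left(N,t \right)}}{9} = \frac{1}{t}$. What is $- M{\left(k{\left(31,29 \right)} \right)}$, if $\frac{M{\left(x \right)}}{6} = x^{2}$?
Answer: $- \frac{486}{841} \approx -0.57788$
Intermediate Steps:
$k{\left(N,t \right)} = - \frac{9}{t}$
$M{\left(x \right)} = 6 x^{2}$
$- M{\left(k{\left(31,29 \right)} \right)} = - 6 \left(- \frac{9}{29}\right)^{2} = - \frac{6 \cdot 81}{841} = \left(-1\right) \frac{486}{841} = - \frac{486}{841}$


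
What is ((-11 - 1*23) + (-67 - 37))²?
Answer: 19044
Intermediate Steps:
((-11 - 1*23) + (-67 - 37))² = ((-11 - 23) - 104)² = (-34 - 104)² = (-138)² = 19044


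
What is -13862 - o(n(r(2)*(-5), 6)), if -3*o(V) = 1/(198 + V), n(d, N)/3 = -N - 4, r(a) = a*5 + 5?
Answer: -6986447/504 ≈ -13862.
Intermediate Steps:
r(a) = 5 + 5*a (r(a) = 5*a + 5 = 5 + 5*a)
n(d, N) = -12 - 3*N (n(d, N) = 3*(-N - 4) = 3*(-4 - N) = -12 - 3*N)
o(V) = -1/(3*(198 + V))
-13862 - o(n(r(2)*(-5), 6)) = -13862 - (-1)/(594 + 3*(-12 - 3*6)) = -13862 - (-1)/(594 + 3*(-12 - 18)) = -13862 - (-1)/(594 + 3*(-30)) = -13862 - (-1)/(594 - 90) = -13862 - (-1)/504 = -13862 - 1*(-1/504) = -13862 + 1/504 = -6986447/504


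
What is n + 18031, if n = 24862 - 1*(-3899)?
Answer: 46792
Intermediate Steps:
n = 28761 (n = 24862 + 3899 = 28761)
n + 18031 = 28761 + 18031 = 46792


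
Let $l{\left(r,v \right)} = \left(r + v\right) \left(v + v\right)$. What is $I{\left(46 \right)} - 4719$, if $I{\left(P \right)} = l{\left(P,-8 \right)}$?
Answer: $-5327$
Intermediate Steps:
$l{\left(r,v \right)} = 2 v \left(r + v\right)$ ($l{\left(r,v \right)} = \left(r + v\right) 2 v = 2 v \left(r + v\right)$)
$I{\left(P \right)} = 128 - 16 P$ ($I{\left(P \right)} = 2 \left(-8\right) \left(P - 8\right) = 2 \left(-8\right) \left(-8 + P\right) = 128 - 16 P$)
$I{\left(46 \right)} - 4719 = \left(128 - 736\right) - 4719 = -608 - 4719 = -5327$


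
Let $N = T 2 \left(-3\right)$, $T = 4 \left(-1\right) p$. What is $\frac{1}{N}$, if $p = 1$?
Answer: $\frac{1}{24} \approx 0.041667$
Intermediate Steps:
$T = -4$ ($T = 4 \left(-1\right) 1 = \left(-4\right) 1 = -4$)
$N = 24$ ($N = \left(-4\right) 2 \left(-3\right) = \left(-8\right) \left(-3\right) = 24$)
$\frac{1}{N} = \frac{1}{24}$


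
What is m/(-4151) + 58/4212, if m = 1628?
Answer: -3308189/8742006 ≈ -0.37842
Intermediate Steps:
m/(-4151) + 58/4212 = 1628/(-4151) + 58/4212 = 1628*(-1/4151) + 58*(1/4212) = -1628/4151 + 29/2106 = -3308189/8742006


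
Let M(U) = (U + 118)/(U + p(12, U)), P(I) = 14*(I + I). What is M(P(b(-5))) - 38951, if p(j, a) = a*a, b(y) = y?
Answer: -378993241/9730 ≈ -38951.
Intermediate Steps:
p(j, a) = a**2
P(I) = 28*I (P(I) = 14*(2*I) = 28*I)
M(U) = (118 + U)/(U + U**2) (M(U) = (U + 118)/(U + U**2) = (118 + U)/(U + U**2))
M(P(b(-5))) - 38951 = (118 + 28*(-5))/(((28*(-5)))*(1 + 28*(-5))) - 38951 = (118 - 140)/((-140)*(1 - 140)) - 38951 = -1/140*(-22)/(-139) - 38951 = -1/140*(-1/139)*(-22) - 38951 = -11/9730 - 38951 = -378993241/9730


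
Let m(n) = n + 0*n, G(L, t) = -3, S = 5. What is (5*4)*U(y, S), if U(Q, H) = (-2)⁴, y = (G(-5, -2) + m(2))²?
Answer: 320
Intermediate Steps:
m(n) = n (m(n) = n + 0 = n)
y = 1 (y = (-3 + 2)² = (-1)² = 1)
U(Q, H) = 16
(5*4)*U(y, S) = (5*4)*16 = 20*16 = 320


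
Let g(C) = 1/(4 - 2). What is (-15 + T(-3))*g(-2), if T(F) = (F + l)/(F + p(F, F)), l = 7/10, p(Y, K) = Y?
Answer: -877/120 ≈ -7.3083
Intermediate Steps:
l = 7/10 (l = 7*(1/10) = 7/10 ≈ 0.70000)
g(C) = 1/2
T(F) = (7/10 + F)/(2*F) (T(F) = (F + 7/10)/(F + F) = (7/10 + F)/((2*F)) = (7/10 + F)*(1/(2*F)) = (7/10 + F)/(2*F))
(-15 + T(-3))*g(-2) = (-15 + (1/20)*(7 + 10*(-3))/(-3))*(1/2) = (-15 + (1/20)*(-1/3)*(7 - 30))*(1/2) = (-15 + (1/20)*(-1/3)*(-23))*(1/2) = (-15 + 23/60)*(1/2) = -877/60*1/2 = -877/120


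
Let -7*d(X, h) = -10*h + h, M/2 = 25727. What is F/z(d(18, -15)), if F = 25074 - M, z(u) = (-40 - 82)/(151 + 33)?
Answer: 2426960/61 ≈ 39786.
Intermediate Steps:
M = 51454 (M = 2*25727 = 51454)
d(X, h) = 9*h/7 (d(X, h) = -(-10*h + h)/7 = -(-9)*h/7 = 9*h/7)
z(u) = -61/92 (z(u) = -122/184 = -122*1/184 = -61/92)
F = -26380 (F = 25074 - 1*51454 = 25074 - 51454 = -26380)
F/z(d(18, -15)) = -26380/(-61/92) = -26380*(-92/61) = 2426960/61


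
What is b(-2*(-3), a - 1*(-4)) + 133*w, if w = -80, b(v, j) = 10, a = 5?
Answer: -10630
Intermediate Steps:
b(-2*(-3), a - 1*(-4)) + 133*w = 10 + 133*(-80) = 10 - 10640 = -10630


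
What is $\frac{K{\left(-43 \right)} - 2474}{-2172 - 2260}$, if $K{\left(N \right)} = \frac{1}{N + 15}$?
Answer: $\frac{69273}{124096} \approx 0.55822$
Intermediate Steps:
$K{\left(N \right)} = \frac{1}{15 + N}$
$\frac{K{\left(-43 \right)} - 2474}{-2172 - 2260} = \frac{\frac{1}{15 - 43} - 2474}{-2172 - 2260} = \frac{\frac{1}{-28} - 2474}{-4432} = \left(- \frac{1}{28} - 2474\right) \left(- \frac{1}{4432}\right) = \left(- \frac{69273}{28}\right) \left(- \frac{1}{4432}\right) = \frac{69273}{124096}$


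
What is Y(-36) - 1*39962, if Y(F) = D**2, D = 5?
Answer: -39937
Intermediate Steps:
Y(F) = 25 (Y(F) = 5**2 = 25)
Y(-36) - 1*39962 = 25 - 1*39962 = 25 - 39962 = -39937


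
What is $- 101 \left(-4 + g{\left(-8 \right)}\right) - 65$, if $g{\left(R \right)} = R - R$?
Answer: $339$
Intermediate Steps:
$g{\left(R \right)} = 0$
$- 101 \left(-4 + g{\left(-8 \right)}\right) - 65 = - 101 \left(-4 + 0\right) - 65 = \left(-101\right) \left(-4\right) - 65 = 404 - 65 = 339$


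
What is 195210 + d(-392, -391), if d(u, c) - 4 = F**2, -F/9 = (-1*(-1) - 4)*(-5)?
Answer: 213439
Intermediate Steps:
F = -135 (F = -9*(-1*(-1) - 4)*(-5) = -9*(1 - 4)*(-5) = -(-27)*(-5) = -9*15 = -135)
d(u, c) = 18229 (d(u, c) = 4 + (-135)**2 = 4 + 18225 = 18229)
195210 + d(-392, -391) = 195210 + 18229 = 213439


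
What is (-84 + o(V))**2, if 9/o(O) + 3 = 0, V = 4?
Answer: 7569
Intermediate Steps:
o(O) = -3 (o(O) = 9/(-3 + 0) = 9/(-3) = 9*(-1/3) = -3)
(-84 + o(V))**2 = (-84 - 3)**2 = (-87)**2 = 7569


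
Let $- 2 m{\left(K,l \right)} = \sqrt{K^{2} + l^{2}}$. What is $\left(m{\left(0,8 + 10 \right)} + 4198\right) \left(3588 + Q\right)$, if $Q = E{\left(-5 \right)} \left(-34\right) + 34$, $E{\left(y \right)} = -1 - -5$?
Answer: $14602854$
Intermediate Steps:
$E{\left(y \right)} = 4$ ($E{\left(y \right)} = -1 + 5 = 4$)
$m{\left(K,l \right)} = - \frac{\sqrt{K^{2} + l^{2}}}{2}$
$Q = -102$ ($Q = 4 \left(-34\right) + 34 = -136 + 34 = -102$)
$\left(m{\left(0,8 + 10 \right)} + 4198\right) \left(3588 + Q\right) = \left(- \frac{\sqrt{0^{2} + \left(8 + 10\right)^{2}}}{2} + 4198\right) \left(3588 - 102\right) = \left(- \frac{\sqrt{0 + 18^{2}}}{2} + 4198\right) 3486 = \left(- \frac{\sqrt{0 + 324}}{2} + 4198\right) 3486 = \left(- \frac{\sqrt{324}}{2} + 4198\right) 3486 = \left(\left(- \frac{1}{2}\right) 18 + 4198\right) 3486 = \left(-9 + 4198\right) 3486 = 4189 \cdot 3486 = 14602854$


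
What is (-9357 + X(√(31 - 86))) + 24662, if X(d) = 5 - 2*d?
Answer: 15310 - 2*I*√55 ≈ 15310.0 - 14.832*I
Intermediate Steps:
(-9357 + X(√(31 - 86))) + 24662 = (-9357 + (5 - 2*√(31 - 86))) + 24662 = (-9357 + (5 - 2*I*√55)) + 24662 = (-9352 - 2*I*√55) + 24662 = 15310 - 2*I*√55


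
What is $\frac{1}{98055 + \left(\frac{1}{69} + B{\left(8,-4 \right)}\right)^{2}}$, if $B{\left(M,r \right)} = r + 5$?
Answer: $\frac{4761}{466844755} \approx 1.0198 \cdot 10^{-5}$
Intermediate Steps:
$B{\left(M,r \right)} = 5 + r$
$\frac{1}{98055 + \left(\frac{1}{69} + B{\left(8,-4 \right)}\right)^{2}} = \frac{1}{98055 + \left(\frac{1}{69} + \left(5 - 4\right)\right)^{2}} = \frac{1}{98055 + \left(\frac{1}{69} + 1\right)^{2}} = \frac{1}{98055 + \left(\frac{70}{69}\right)^{2}} = \frac{1}{98055 + \frac{4900}{4761}} = \frac{1}{\frac{466844755}{4761}} = \frac{4761}{466844755}$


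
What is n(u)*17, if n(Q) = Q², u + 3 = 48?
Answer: 34425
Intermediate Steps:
u = 45 (u = -3 + 48 = 45)
n(u)*17 = 45²*17 = 2025*17 = 34425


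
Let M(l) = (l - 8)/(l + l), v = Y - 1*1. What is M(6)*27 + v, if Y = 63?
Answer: 115/2 ≈ 57.500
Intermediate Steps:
v = 62 (v = 63 - 1*1 = 63 - 1 = 62)
M(l) = (-8 + l)/(2*l) (M(l) = (-8 + l)/((2*l)) = (-8 + l)*(1/(2*l)) = (-8 + l)/(2*l))
M(6)*27 + v = ((½)*(-8 + 6)/6)*27 + 62 = ((½)*(⅙)*(-2))*27 + 62 = -⅙*27 + 62 = -9/2 + 62 = 115/2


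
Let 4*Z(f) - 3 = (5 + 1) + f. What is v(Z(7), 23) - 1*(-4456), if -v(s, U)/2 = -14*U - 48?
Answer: 5196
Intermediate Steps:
Z(f) = 9/4 + f/4 (Z(f) = ¾ + ((5 + 1) + f)/4 = ¾ + (6 + f)/4 = ¾ + (3/2 + f/4) = 9/4 + f/4)
v(s, U) = 96 + 28*U (v(s, U) = -2*(-14*U - 48) = -2*(-48 - 14*U) = 96 + 28*U)
v(Z(7), 23) - 1*(-4456) = (96 + 28*23) - 1*(-4456) = (96 + 644) + 4456 = 740 + 4456 = 5196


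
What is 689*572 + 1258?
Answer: 395366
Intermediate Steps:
689*572 + 1258 = 394108 + 1258 = 395366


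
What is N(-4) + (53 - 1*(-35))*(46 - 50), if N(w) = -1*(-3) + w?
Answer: -353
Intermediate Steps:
N(w) = 3 + w
N(-4) + (53 - 1*(-35))*(46 - 50) = (3 - 4) + (53 - 1*(-35))*(46 - 50) = -1 + (53 + 35)*(-4) = -1 + 88*(-4) = -1 - 352 = -353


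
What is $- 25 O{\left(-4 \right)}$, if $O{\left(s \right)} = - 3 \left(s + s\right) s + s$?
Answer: $2500$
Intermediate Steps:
$O{\left(s \right)} = s - 6 s^{2}$ ($O{\left(s \right)} = - 3 \cdot 2 s s + s = - 6 s s + s = - 6 s^{2} + s = s - 6 s^{2}$)
$- 25 O{\left(-4 \right)} = - 25 \left(- 4 \left(1 - -24\right)\right) = - 25 \left(- 4 \left(1 + 24\right)\right) = - 25 \left(\left(-4\right) 25\right) = \left(-25\right) \left(-100\right) = 2500$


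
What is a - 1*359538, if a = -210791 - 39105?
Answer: -609434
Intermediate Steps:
a = -249896
a - 1*359538 = -249896 - 1*359538 = -249896 - 359538 = -609434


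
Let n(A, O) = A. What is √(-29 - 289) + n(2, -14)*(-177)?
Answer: -354 + I*√318 ≈ -354.0 + 17.833*I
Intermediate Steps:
√(-29 - 289) + n(2, -14)*(-177) = √(-29 - 289) + 2*(-177) = √(-318) - 354 = I*√318 - 354 = -354 + I*√318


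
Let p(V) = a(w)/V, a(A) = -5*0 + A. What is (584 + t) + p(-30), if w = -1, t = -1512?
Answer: -27839/30 ≈ -927.97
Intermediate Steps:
a(A) = A (a(A) = 0 + A = A)
p(V) = -1/V
(584 + t) + p(-30) = (584 - 1512) - 1/(-30) = -928 - 1*(-1/30) = -928 + 1/30 = -27839/30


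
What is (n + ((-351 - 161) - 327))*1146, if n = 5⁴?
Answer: -245244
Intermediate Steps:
n = 625
(n + ((-351 - 161) - 327))*1146 = (625 + ((-351 - 161) - 327))*1146 = (625 + (-512 - 327))*1146 = (625 - 839)*1146 = -214*1146 = -245244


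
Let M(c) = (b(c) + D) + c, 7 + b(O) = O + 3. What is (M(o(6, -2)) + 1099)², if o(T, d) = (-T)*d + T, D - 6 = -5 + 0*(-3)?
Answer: 1281424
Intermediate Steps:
b(O) = -4 + O (b(O) = -7 + (O + 3) = -7 + (3 + O) = -4 + O)
D = 1 (D = 6 + (-5 + 0*(-3)) = 6 + (-5 + 0) = 6 - 5 = 1)
o(T, d) = T - T*d (o(T, d) = -T*d + T = T - T*d)
M(c) = -3 + 2*c (M(c) = ((-4 + c) + 1) + c = (-3 + c) + c = -3 + 2*c)
(M(o(6, -2)) + 1099)² = ((-3 + 2*(6*(1 - 1*(-2)))) + 1099)² = ((-3 + 2*(6*(1 + 2))) + 1099)² = ((-3 + 2*(6*3)) + 1099)² = ((-3 + 2*18) + 1099)² = ((-3 + 36) + 1099)² = (33 + 1099)² = 1132² = 1281424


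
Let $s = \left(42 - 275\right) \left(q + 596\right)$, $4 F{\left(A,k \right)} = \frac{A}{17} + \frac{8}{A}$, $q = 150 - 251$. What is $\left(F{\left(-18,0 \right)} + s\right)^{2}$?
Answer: $\frac{1245569379390625}{93636} \approx 1.3302 \cdot 10^{10}$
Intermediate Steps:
$q = -101$ ($q = 150 - 251 = -101$)
$F{\left(A,k \right)} = \frac{2}{A} + \frac{A}{68}$ ($F{\left(A,k \right)} = \frac{\frac{A}{17} + \frac{8}{A}}{4} = \frac{\frac{8}{A} + \frac{A}{17}}{4} = \frac{2}{A} + \frac{A}{68}$)
$s = -115335$ ($s = \left(42 - 275\right) \left(-101 + 596\right) = \left(-233\right) 495 = -115335$)
$\left(F{\left(-18,0 \right)} + s\right)^{2} = \left(\left(\frac{2}{-18} + \frac{1}{68} \left(-18\right)\right) - 115335\right)^{2} = \left(\left(2 \left(- \frac{1}{18}\right) - \frac{9}{34}\right) - 115335\right)^{2} = \left(\left(- \frac{1}{9} - \frac{9}{34}\right) - 115335\right)^{2} = \left(- \frac{115}{306} - 115335\right)^{2} = \left(- \frac{35292625}{306}\right)^{2} = \frac{1245569379390625}{93636}$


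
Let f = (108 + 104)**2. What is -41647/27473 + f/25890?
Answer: 78252841/355637985 ≈ 0.22004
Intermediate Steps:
f = 44944 (f = 212**2 = 44944)
-41647/27473 + f/25890 = -41647/27473 + 44944/25890 = -41647*1/27473 + 44944*(1/25890) = -41647/27473 + 22472/12945 = 78252841/355637985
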